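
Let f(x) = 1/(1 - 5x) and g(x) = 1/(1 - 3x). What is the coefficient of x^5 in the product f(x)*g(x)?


The coefficient of x^n in f*g is the Cauchy product: sum_{k=0}^{n} a^k * b^(n-k).
With a=5, b=3, n=5:
sum_{k=0}^{5} 5^k * 3^(5-k)
= 7448

7448


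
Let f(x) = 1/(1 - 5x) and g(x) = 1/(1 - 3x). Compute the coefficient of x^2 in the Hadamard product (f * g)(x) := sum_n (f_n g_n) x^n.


f has coefficients f_k = 5^k and g has coefficients g_k = 3^k, so the Hadamard product has coefficient (f*g)_k = 5^k * 3^k = 15^k.
For k = 2: 15^2 = 225.

225


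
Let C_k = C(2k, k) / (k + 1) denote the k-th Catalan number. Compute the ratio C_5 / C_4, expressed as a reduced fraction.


Using C_k = (2k)! / (k! (k+1)!), the ratio C_{k+1}/C_k simplifies to
C_{k+1}/C_k = [(2k+2)! / ((k+1)! (k+2)!)] * [k! (k+1)! / (2k)!]
 = (2k+2)(2k+1) / ((k+1)(k+2)) = 2(2k+1) / (k+2).
For k = 4: 2(2*4 + 1) / (4 + 2) = 18/6 = 3.

3


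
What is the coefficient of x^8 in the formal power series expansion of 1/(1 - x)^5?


The negative binomial / multiset identity is
1/(1 - x)^r = sum_{k>=0} C(k + r - 1, r - 1) x^k.
Here r = 5 and k = 8, so the coefficient is
C(8 + 4, 4) = C(12, 4)
= 495

495


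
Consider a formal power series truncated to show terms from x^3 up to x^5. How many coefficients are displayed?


From x^3 to x^5 inclusive, the count is 5 - 3 + 1 = 3.

3


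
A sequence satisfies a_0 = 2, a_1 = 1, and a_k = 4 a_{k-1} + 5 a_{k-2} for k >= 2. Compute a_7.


The characteristic equation is t^2 - 4 t - 5 = 0, with roots r_1 = 5 and r_2 = -1 (so c_1 = r_1 + r_2, c_2 = -r_1 r_2 as required).
One can use the closed form a_n = A r_1^n + B r_2^n, but direct iteration is more reliable:
a_0 = 2, a_1 = 1, a_2 = 14, a_3 = 61, a_4 = 314, a_5 = 1561, a_6 = 7814, a_7 = 39061.
So a_7 = 39061.

39061


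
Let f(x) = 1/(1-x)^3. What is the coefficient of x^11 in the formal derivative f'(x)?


Differentiate: d/dx [ 1/(1-x)^r ] = r / (1-x)^(r+1).
Here r = 3, so f'(x) = 3 / (1-x)^4.
The expansion of 1/(1-x)^(r+1) has coefficient of x^n equal to C(n+r, r).
So the coefficient of x^11 in f'(x) is
3 * C(14, 3) = 3 * 364 = 1092

1092


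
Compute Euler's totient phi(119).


phi(n) counts integers in [1, n] coprime to n. Using the multiplicative formula phi(n) = n * prod_{p | n} (1 - 1/p):
119 = 7 * 17, so
phi(119) = 119 * (1 - 1/7) * (1 - 1/17) = 96.

96


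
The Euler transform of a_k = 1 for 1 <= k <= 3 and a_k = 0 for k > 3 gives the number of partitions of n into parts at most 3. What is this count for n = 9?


Partitions of 9 into parts at most 3:
Using generating function (1-x)^(-1)(1-x^2)^(-1)(1-x^3)^(-1),
the coefficient of x^9 = 12

12


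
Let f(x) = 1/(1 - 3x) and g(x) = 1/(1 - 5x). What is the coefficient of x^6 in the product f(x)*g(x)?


The coefficient of x^n in f*g is the Cauchy product: sum_{k=0}^{n} a^k * b^(n-k).
With a=3, b=5, n=6:
sum_{k=0}^{6} 3^k * 5^(6-k)
= 37969

37969


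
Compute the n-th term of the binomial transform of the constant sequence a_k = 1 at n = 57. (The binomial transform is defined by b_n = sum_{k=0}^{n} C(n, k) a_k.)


With a_k = 1 for all k, b_n = sum_{k=0}^{n} C(n, k) = 2^n by the binomial theorem.
For n = 57: 2^57 = 144115188075855872.

144115188075855872


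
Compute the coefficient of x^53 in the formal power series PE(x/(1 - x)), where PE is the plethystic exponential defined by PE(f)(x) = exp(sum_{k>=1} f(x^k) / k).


For f(x) = x/(1 - x) we have
sum_{k>=1} f(x^k) / k = sum_{k>=1} (1/k) * x^k / (1 - x^k) = sum_{k, m >= 1} x^(k m) / k,
which after exponentiating simplifies to
PE(x/(1 - x)) = prod_{k>=1} 1 / (1 - x^k).
This is the generating function for the partition function p(n), so the coefficient of x^53 is p(53).
Computing p(53) by dynamic programming over parts 1, 2, ..., 53: p(53) = 329931.

329931


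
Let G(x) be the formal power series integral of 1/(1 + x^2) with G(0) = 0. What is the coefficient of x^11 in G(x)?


1/(1 + x^2) = sum_{j>=0} (-1)^j x^(2j). Integrating termwise with G(0) = 0:
G(x) = sum_{j>=0} (-1)^j x^(2j+1) / (2j+1) = arctan(x).
Only odd powers are nonzero. For x^11 write 11 = 2*5 + 1, giving
(-1)^5 / 11 = -1/11 = -1/11.

-1/11


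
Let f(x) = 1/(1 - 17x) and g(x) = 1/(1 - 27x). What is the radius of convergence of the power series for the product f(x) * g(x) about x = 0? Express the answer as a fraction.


The radius of 1/(1 - 17x) is 1/17 (nearest singularity at x = 1/17), and the radius of 1/(1 - 27x) is 1/27.
The product f(x)*g(x) = 1/((1 - 17x)(1 - 27x)) has singularities at both 1/17 and 1/27, so its radius of convergence is the distance to the nearest one:
min(1/17, 1/27) = 1/27.

1/27


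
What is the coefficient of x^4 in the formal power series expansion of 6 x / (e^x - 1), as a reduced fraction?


The exponential generating function for Bernoulli numbers is
x / (e^x - 1) = sum_{k>=0} B_k x^k / k!.
So the coefficient of x^4 in 6 x / (e^x - 1) is 6 B_4 / 4!.
Computing: B_4 = -1/30, 4! = 24, giving
6 * -1/30 / 24 = -1/120.

-1/120


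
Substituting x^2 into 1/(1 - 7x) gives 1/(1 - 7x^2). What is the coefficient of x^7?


Since 1/(1 - 7x^2) only has even powers of x,
the coefficient of x^7 (odd) is 0.

0


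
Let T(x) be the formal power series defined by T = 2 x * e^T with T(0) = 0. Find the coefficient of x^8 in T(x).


Apply the Lagrange inversion formula: if T = 2 x * phi(T) with phi(t) = e^t, then
[x^n] T = 2^n * (1/n) [t^(n-1)] phi(t)^n = 2^n * (1/n) [t^(n-1)] e^(n t) = 2^n * (1/n) * n^(n-1) / (n-1)! = 2^n * n^(n-1) / n!.
When c = 1 this is the Cayley count of rooted labeled trees on n vertices, divided by n!.
For n = 8: 2^8 * 8^7 / 8! = 256 * 2097152/40320 = 4194304/315.

4194304/315


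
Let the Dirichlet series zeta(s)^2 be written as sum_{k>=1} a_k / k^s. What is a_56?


The Dirichlet convolution of the constant function 1 with itself gives (1 * 1)(k) = sum_{d | k} 1 = d(k), the number of positive divisors of k.
Since zeta(s) = sum_{k>=1} 1/k^s, we have zeta(s)^2 = sum_{k>=1} d(k)/k^s, so a_k = d(k).
For k = 56: the divisors are 1, 2, 4, 7, 8, 14, 28, 56.
Count = 8.

8


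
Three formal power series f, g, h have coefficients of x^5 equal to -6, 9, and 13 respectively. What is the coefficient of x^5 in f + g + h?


Series addition is componentwise:
-6 + 9 + 13
= 16

16


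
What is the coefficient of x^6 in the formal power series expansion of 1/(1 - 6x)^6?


The general identity 1/(1 - c x)^r = sum_{k>=0} c^k C(k + r - 1, r - 1) x^k follows by substituting y = c x into 1/(1 - y)^r = sum_{k>=0} C(k + r - 1, r - 1) y^k.
For c = 6, r = 6, k = 6:
6^6 * C(11, 5) = 46656 * 462 = 21555072.

21555072


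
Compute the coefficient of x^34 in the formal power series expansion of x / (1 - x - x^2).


Let f(x) = sum_{k>=0} a_k x^k. Multiplying f(x) * (1 - x - x^2) = x and matching coefficients gives a_0 = 0, a_1 = 1, and a_k = a_{k-1} + a_{k-2} for k >= 2. These are the Fibonacci numbers F_k.
Iterating from F_0 = 0, F_1 = 1:
F_0=0, F_1=1, F_2=1, F_3=2, F_4=3, F_5=5, F_6=8, F_7=13, F_8=21, F_9=34, ...
F_34 = 5702887.

5702887


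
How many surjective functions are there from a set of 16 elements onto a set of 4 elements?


By inclusion-exclusion on which target elements are missed, the number of surjections from an n-set onto a k-set is
surj(n, k) = sum_{j=0}^{k} (-1)^j C(k, j) (k - j)^n.
Equivalently surj(n, k) = k! * S(n, k), where S(n, k) is the Stirling number of the second kind.
For n = 16, k = 4:
S(16, 4) = 171798901, so
surj = 4! * 171798901 = 24 * 171798901 = 4123173624.

4123173624


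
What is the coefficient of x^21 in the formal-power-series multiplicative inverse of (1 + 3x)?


The inverse is 1/(1 + 3x). Apply the geometric identity 1/(1 - y) = sum_{k>=0} y^k with y = -3x:
1/(1 + 3x) = sum_{k>=0} (-3)^k x^k.
So the coefficient of x^21 is (-3)^21 = -10460353203.

-10460353203


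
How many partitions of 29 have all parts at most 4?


Using the generating function (1-x)^(-1)(1-x^2)^(-1)...(1-x^4)^(-1),
the coefficient of x^29 counts these restricted partitions.
Result = 270

270


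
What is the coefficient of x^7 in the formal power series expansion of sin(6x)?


The Maclaurin series is sin(t) = sum_{k>=0} (-1)^k t^(2k+1) / (2k+1)!, so substituting t = 6x, only odd powers of x are nonzero, with coefficient of x^(2k+1) equal to (-1)^k 6^(2k+1) / (2k+1)!.
Write 7 = 2*3 + 1, giving the coefficient (-1)^3 * 6^7 / 7! = -279936/5040 = -1944/35.

-1944/35


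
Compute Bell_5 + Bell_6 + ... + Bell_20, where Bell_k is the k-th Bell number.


Recall Bell_k counts set partitions of a k-set (with Bell_0 = 1 by convention).
Bell_5 through Bell_20: 52, 203, 877, 4140, 21147, 115975, 678570, 4213597, 27644437, 190899322, 1382958545, 10480142147, 82864869804, 682076806159, 5832742205057, 51724158235372
Sum = 52 + 203 + 877 + 4140 + 21147 + 115975 + 678570 + 4213597 + 27644437 + 190899322 + 1382958545 + 10480142147 + 82864869804 + 682076806159 + 5832742205057 + 51724158235372 = 58333928795404.

58333928795404


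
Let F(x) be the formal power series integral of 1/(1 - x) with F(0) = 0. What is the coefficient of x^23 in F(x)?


1/(1 - x) = sum_{k>=0} x^k. Integrating termwise and using F(0) = 0 gives
F(x) = sum_{k>=0} x^(k+1) / (k+1) = sum_{m>=1} x^m / m = -ln(1 - x).
So the coefficient of x^23 is 1/23 = 1/23.

1/23


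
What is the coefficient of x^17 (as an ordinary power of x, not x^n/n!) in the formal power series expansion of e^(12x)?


The exponential series is e^y = sum_{k>=0} y^k / k!. Substituting y = 12x gives
e^(12x) = sum_{k>=0} 12^k x^k / k!.
So the coefficient of x^n is a^n/n! with a = 12, n = 17:
12^17 / 17! = 2218611106740436992/355687428096000 = 92876046336/14889875

92876046336/14889875


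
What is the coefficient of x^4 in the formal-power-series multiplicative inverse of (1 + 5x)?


The inverse is 1/(1 + 5x). Apply the geometric identity 1/(1 - y) = sum_{k>=0} y^k with y = -5x:
1/(1 + 5x) = sum_{k>=0} (-5)^k x^k.
So the coefficient of x^4 is (-5)^4 = 625.

625


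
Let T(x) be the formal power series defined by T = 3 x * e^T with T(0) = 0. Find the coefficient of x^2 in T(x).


Apply the Lagrange inversion formula: if T = 3 x * phi(T) with phi(t) = e^t, then
[x^n] T = 3^n * (1/n) [t^(n-1)] phi(t)^n = 3^n * (1/n) [t^(n-1)] e^(n t) = 3^n * (1/n) * n^(n-1) / (n-1)! = 3^n * n^(n-1) / n!.
When c = 1 this is the Cayley count of rooted labeled trees on n vertices, divided by n!.
For n = 2: 3^2 * 2^1 / 2! = 9 * 2/2 = 9.

9


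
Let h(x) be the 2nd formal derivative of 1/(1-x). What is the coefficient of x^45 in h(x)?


Differentiating 2 times: d^2/dx^2 [1/(1-x)] = 2!/(1-x)^3.
The expansion 1/(1-x)^3 = sum_{k>=0} C(k+2, 2) x^k, so the coefficient of x^n in 2!/(1-x)^3 is 2! * C(n+2, 2).
For n = 45: 2 * C(47, 2) = 2 * 1081 = 2162

2162


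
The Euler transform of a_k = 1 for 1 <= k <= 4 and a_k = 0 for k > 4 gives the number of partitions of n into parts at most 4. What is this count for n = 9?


Partitions of 9 into parts at most 4:
Using generating function (1-x)^(-1)(1-x^2)^(-1)...(1-x^4)^(-1),
the coefficient of x^9 = 18

18


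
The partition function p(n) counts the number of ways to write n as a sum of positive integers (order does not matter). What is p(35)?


Using the generating function prod_{k>=1} 1/(1-x^k), we compute p(35).
By dynamic programming over parts 1 through 35:
p(35) = 14883

14883


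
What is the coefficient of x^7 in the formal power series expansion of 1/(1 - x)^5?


The negative binomial / multiset identity is
1/(1 - x)^r = sum_{k>=0} C(k + r - 1, r - 1) x^k.
Here r = 5 and k = 7, so the coefficient is
C(7 + 4, 4) = C(11, 4)
= 330

330


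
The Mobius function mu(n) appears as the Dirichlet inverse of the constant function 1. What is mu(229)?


229 = 229 (all distinct primes).
mu(229) = (-1)^1 = -1

-1


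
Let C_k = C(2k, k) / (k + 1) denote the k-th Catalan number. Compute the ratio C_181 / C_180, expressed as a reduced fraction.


Using C_k = (2k)! / (k! (k+1)!), the ratio C_{k+1}/C_k simplifies to
C_{k+1}/C_k = [(2k+2)! / ((k+1)! (k+2)!)] * [k! (k+1)! / (2k)!]
 = (2k+2)(2k+1) / ((k+1)(k+2)) = 2(2k+1) / (k+2).
For k = 180: 2(2*180 + 1) / (180 + 2) = 722/182 = 361/91.

361/91


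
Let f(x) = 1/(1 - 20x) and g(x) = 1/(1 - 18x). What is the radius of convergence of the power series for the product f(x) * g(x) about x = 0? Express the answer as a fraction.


The radius of 1/(1 - 20x) is 1/20 (nearest singularity at x = 1/20), and the radius of 1/(1 - 18x) is 1/18.
The product f(x)*g(x) = 1/((1 - 20x)(1 - 18x)) has singularities at both 1/20 and 1/18, so its radius of convergence is the distance to the nearest one:
min(1/20, 1/18) = 1/20.

1/20


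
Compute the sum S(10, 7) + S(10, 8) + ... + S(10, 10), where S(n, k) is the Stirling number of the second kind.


By definition, S(n, k) counts partitions of an n-set into exactly k nonempty blocks.
Computing row n = 10 for k = 7..10:
S(10, k): 5880, 750, 45, 1
Sum = 6676.

6676


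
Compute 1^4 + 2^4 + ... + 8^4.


This power sum has a closed form given by Faulhaber's formula
sum_{k=1}^{m} k^p = (1 / (p + 1)) * sum_{j=0}^{p} C(p + 1, j) B_j m^(p + 1 - j),
but for small m direct computation is fastest:
1 + 16 + 81 + 256 + 625 + 1296 + 2401 + 4096 = 8772.

8772


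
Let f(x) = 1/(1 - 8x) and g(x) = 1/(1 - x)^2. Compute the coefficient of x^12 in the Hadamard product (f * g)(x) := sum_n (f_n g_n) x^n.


f has coefficients f_k = 8^k. For g = 1/(1 - x)^2 the coefficient is g_k = C(k + 1, 1) = k + 1. The Hadamard coefficient is (f * g)_k = 8^k * (k + 1).
For k = 12: 8^12 * 13 = 68719476736 * 13 = 893353197568.

893353197568


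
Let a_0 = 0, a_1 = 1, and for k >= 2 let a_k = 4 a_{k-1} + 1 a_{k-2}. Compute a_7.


Iterating the recurrence forward:
a_0 = 0
a_1 = 1
a_2 = 4*1 + 1*0 = 4
a_3 = 4*4 + 1*1 = 17
a_4 = 4*17 + 1*4 = 72
a_5 = 4*72 + 1*17 = 305
a_6 = 4*305 + 1*72 = 1292
a_7 = 4*1292 + 1*305 = 5473
So a_7 = 5473.

5473


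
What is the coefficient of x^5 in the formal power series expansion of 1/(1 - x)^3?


The expansion 1/(1 - x)^r = sum_{k>=0} C(k + r - 1, r - 1) x^k follows from the multiset / negative-binomial theorem (or from repeated differentiation of the geometric series).
For r = 3 and k = 5:
C(7, 2) = 5040 / (2 * 120) = 21.

21


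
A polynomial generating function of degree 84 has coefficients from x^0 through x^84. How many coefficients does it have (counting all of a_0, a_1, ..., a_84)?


A polynomial of degree 84 takes the form a_0 + a_1 x + ... + a_84 x^84.
The number of coefficients is 84 + 1 = 85.

85


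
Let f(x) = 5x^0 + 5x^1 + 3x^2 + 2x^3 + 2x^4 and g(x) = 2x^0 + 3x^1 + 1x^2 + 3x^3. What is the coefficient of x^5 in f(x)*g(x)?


Cauchy product at x^5:
3*3 + 2*1 + 2*3
= 17

17


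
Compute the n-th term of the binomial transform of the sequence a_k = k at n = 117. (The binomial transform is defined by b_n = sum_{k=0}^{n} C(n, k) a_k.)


With a_k = k, b_n = sum_{k=0}^{n} C(n, k) k. Using k * C(n, k) = n * C(n-1, k-1) gives b_n = n * sum_{k>=1} C(n-1, k-1) = n * 2^(n-1).
For n = 117: 117 * 2^116 = 117 * 83076749736557242056487941267521536 = 9719979719177197320609089128300019712.

9719979719177197320609089128300019712


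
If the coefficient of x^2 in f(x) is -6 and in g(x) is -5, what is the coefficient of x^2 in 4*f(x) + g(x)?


Scalar multiplication scales coefficients: 4 * -6 = -24.
Then add the g coefficient: -24 + -5
= -29

-29


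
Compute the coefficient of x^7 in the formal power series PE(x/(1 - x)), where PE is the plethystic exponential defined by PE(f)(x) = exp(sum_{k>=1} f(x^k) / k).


For f(x) = x/(1 - x) we have
sum_{k>=1} f(x^k) / k = sum_{k>=1} (1/k) * x^k / (1 - x^k) = sum_{k, m >= 1} x^(k m) / k,
which after exponentiating simplifies to
PE(x/(1 - x)) = prod_{k>=1} 1 / (1 - x^k).
This is the generating function for the partition function p(n), so the coefficient of x^7 is p(7).
Computing p(7) by dynamic programming over parts 1, 2, ..., 7: p(7) = 15.

15


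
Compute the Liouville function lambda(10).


The Liouville function is lambda(k) = (-1)^Omega(k), where Omega(k) counts the prime factors of k with multiplicity.
Factoring: 10 = 2 * 5, so Omega(10) = 2.
lambda(10) = (-1)^2 = 1.

1


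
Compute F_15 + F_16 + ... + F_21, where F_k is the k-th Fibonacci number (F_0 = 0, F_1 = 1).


Use the identity sum_{k=0}^{N} F_k = F_{N+2} - 1 (which follows from F_{k+2} - F_{k+1} = F_k). Then
sum_{k=15}^{21} F_k = (F_{23} - 1) - (F_{16} - 1) = F_{23} - F_{16}.
Computing: F_{23} = 28657, F_{16} = 987, so
Sum = 28657 - 987 = 27670.

27670


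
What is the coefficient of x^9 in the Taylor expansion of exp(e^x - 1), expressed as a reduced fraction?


exp(e^x - 1) = sum_{k>=0} Bell_k x^k / k!, where Bell_k is the k-th Bell number.
So the coefficient of x^9 is Bell_9 / 9!.
Computing: Bell_9 = 21147 and 9! = 362880, giving
21147/362880 = 1007/17280.

1007/17280


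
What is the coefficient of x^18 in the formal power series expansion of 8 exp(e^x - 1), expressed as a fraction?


exp(e^x - 1) is the exponential generating function for the Bell numbers Bell_k: exp(e^x - 1) = sum_{k>=0} Bell_k x^k / k!.
So the coefficient of x^18 in 8 exp(e^x - 1) is 8 Bell_18 / 18!.
Computing: Bell_18 = 682076806159 and 18! = 6402373705728000, giving
8 * 682076806159/6402373705728000 = 97439543737/114328101888000.

97439543737/114328101888000


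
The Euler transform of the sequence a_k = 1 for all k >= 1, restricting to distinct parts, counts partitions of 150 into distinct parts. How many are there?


Partitions of 150 into distinct parts can be computed via generating function.
Product (1+x)(1+x^2)(1+x^3)...
The coefficient of x^150 = 19406016

19406016


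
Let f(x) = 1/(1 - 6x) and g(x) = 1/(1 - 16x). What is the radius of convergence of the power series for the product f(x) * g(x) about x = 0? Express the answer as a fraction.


The radius of 1/(1 - 6x) is 1/6 (nearest singularity at x = 1/6), and the radius of 1/(1 - 16x) is 1/16.
The product f(x)*g(x) = 1/((1 - 6x)(1 - 16x)) has singularities at both 1/6 and 1/16, so its radius of convergence is the distance to the nearest one:
min(1/6, 1/16) = 1/16.

1/16


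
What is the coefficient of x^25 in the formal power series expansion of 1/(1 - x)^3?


The negative binomial / multiset identity is
1/(1 - x)^r = sum_{k>=0} C(k + r - 1, r - 1) x^k.
Here r = 3 and k = 25, so the coefficient is
C(25 + 2, 2) = C(27, 2)
= 351

351


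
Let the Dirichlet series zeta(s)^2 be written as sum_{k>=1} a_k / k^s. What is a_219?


The Dirichlet convolution of the constant function 1 with itself gives (1 * 1)(k) = sum_{d | k} 1 = d(k), the number of positive divisors of k.
Since zeta(s) = sum_{k>=1} 1/k^s, we have zeta(s)^2 = sum_{k>=1} d(k)/k^s, so a_k = d(k).
For k = 219: the divisors are 1, 3, 73, 219.
Count = 4.

4


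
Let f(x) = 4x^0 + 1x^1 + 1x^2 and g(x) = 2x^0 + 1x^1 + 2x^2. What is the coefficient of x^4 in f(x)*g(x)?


Cauchy product at x^4:
1*2
= 2

2


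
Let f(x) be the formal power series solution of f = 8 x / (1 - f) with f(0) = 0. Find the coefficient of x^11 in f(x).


Apply Lagrange inversion: f = 8 x * phi(f) with phi(t) = 1/(1 - t), so
[x^n] f = 8^n * (1/n) [t^(n-1)] phi(t)^n = 8^n * (1/n) [t^(n-1)] (1 - t)^(-n) = 8^n * (1/n) C(2n - 2, n - 1) = 8^n * C_{n-1}.
For n = 11: C_10 = C(20, 10) / 11 = 184756/11 = 16796.
With the 8^11 = 8589934592 factor, the coefficient is 8589934592 * 16796 = 144276541407232.

144276541407232


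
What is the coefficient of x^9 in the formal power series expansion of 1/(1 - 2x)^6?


The general identity 1/(1 - c x)^r = sum_{k>=0} c^k C(k + r - 1, r - 1) x^k follows by substituting y = c x into 1/(1 - y)^r = sum_{k>=0} C(k + r - 1, r - 1) y^k.
For c = 2, r = 6, k = 9:
2^9 * C(14, 5) = 512 * 2002 = 1025024.

1025024


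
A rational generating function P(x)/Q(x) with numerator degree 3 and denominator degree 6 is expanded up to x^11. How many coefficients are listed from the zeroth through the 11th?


Expanding up to x^11 gives the coefficients for x^0, x^1, ..., x^11.
That is 11 + 1 = 12 coefficients in total.

12


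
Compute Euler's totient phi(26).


phi(n) counts integers in [1, n] coprime to n. Using the multiplicative formula phi(n) = n * prod_{p | n} (1 - 1/p):
26 = 2 * 13, so
phi(26) = 26 * (1 - 1/2) * (1 - 1/13) = 12.

12


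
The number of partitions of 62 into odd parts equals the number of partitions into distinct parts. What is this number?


Computing partitions of 62 into odd parts (1, 3, 5, ...):
Using the generating function prod_{k>=0} 1/(1-x^(2k+1)),
the count is 13394

13394


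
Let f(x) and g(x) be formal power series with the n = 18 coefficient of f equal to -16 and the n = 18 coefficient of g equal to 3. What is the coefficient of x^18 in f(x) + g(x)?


Addition of formal power series is termwise.
The coefficient of x^18 in f + g = -16 + 3
= -13

-13


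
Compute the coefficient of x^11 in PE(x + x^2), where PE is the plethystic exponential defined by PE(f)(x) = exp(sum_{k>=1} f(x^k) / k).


With f(x) = x + x^2, the exponent is sum_{k>=1} (x^k + x^(2k)) / k = -ln(1 - x) - ln(1 - x^2). Exponentiating:
PE(x + x^2) = 1 / ((1 - x)(1 - x^2)).
This is the generating function for partitions of n into parts of size 1 or 2. The number of 2's can be any j in 0..5, and the rest are 1's, so
[x^11] = floor(11/2) + 1 = 6.

6


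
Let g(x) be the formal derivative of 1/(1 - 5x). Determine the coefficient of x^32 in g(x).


Differentiate termwise: d/dx sum_{k>=0} 5^k x^k = sum_{k>=1} k 5^k x^(k-1) = sum_{j>=0} (j+1) 5^(j+1) x^j.
Equivalently, d/dx [1/(1 - 5x)] = 5/(1 - 5x)^2.
For j = 32: 33 * 5^33 = 33 * 116415321826934814453125 = 3841705620288848876953125.

3841705620288848876953125


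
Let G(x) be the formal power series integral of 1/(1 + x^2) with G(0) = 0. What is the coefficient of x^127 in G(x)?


1/(1 + x^2) = sum_{j>=0} (-1)^j x^(2j). Integrating termwise with G(0) = 0:
G(x) = sum_{j>=0} (-1)^j x^(2j+1) / (2j+1) = arctan(x).
Only odd powers are nonzero. For x^127 write 127 = 2*63 + 1, giving
(-1)^63 / 127 = -1/127 = -1/127.

-1/127


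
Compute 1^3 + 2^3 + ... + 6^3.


This power sum has a closed form given by Faulhaber's formula
sum_{k=1}^{m} k^p = (1 / (p + 1)) * sum_{j=0}^{p} C(p + 1, j) B_j m^(p + 1 - j),
but for small m direct computation is fastest:
1 + 8 + 27 + 64 + 125 + 216 = 441.

441


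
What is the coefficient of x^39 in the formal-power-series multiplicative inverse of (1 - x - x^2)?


Let the inverse be f(x) = sum_{k>=0} a_k x^k. From f(x) * (1 - x - x^2) = 1 and matching coefficients:
 x^0: a_0 = 1.
 x^1: a_1 - a_0 = 0, so a_1 = 1.
 x^k (k >= 2): a_k - a_{k-1} - a_{k-2} = 0, i.e. a_k = a_{k-1} + a_{k-2}.
This is the Fibonacci-type recurrence shifted so that a_0 = a_1 = 1.
Iterating: a_0=1, a_1=1, a_2=2, a_3=3, a_4=5, a_5=8, a_6=13, a_7=21, a_8=34, a_9=55, ...
a_39 = 102334155.

102334155


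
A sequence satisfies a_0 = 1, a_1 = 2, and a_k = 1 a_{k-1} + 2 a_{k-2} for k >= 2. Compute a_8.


The characteristic equation is t^2 - 1 t - 2 = 0, with roots r_1 = 2 and r_2 = -1 (so c_1 = r_1 + r_2, c_2 = -r_1 r_2 as required).
One can use the closed form a_n = A r_1^n + B r_2^n, but direct iteration is more reliable:
a_0 = 1, a_1 = 2, a_2 = 4, a_3 = 8, a_4 = 16, a_5 = 32, a_6 = 64, a_7 = 128, a_8 = 256.
So a_8 = 256.

256


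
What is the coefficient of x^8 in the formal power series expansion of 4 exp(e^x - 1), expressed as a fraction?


exp(e^x - 1) is the exponential generating function for the Bell numbers Bell_k: exp(e^x - 1) = sum_{k>=0} Bell_k x^k / k!.
So the coefficient of x^8 in 4 exp(e^x - 1) is 4 Bell_8 / 8!.
Computing: Bell_8 = 4140 and 8! = 40320, giving
4 * 4140/40320 = 23/56.

23/56


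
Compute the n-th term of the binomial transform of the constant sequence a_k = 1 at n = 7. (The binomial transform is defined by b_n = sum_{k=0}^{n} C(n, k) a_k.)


With a_k = 1 for all k, b_n = sum_{k=0}^{n} C(n, k) = 2^n by the binomial theorem.
For n = 7: 2^7 = 128.

128


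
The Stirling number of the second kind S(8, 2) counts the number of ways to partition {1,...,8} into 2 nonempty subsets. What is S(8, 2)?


Using the explicit formula S(n,k) = (1/k!) sum_{j=0}^{k} (-1)^(k-j) C(k,j) j^n:
S(8, 2) = 127
Equivalently, S(n,k) is n! times the coefficient of x^n in the EGF (e^x - 1)^k / k!.

127


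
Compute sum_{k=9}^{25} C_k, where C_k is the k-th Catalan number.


C_9 through C_25: 4862, 16796, 58786, 208012, 742900, 2674440, 9694845, 35357670, 129644790, 477638700, 1767263190, 6564120420, 24466267020, 91482563640, 343059613650, 1289904147324, 4861946401452
Sum = 4862 + 16796 + 58786 + 208012 + 742900 + 2674440 + 9694845 + 35357670 + 129644790 + 477638700 + 1767263190 + 6564120420 + 24466267020 + 91482563640 + 343059613650 + 1289904147324 + 4861946401452
= 6619846418497

6619846418497


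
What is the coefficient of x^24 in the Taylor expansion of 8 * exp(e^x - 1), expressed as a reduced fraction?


exp(e^x - 1) = sum_{k>=0} Bell_k x^k / k!, where Bell_k is the k-th Bell number.
So the coefficient of x^24 is 8 * Bell_24 / 24!.
Computing: Bell_24 = 445958869294805289 and 24! = 620448401733239439360000, giving
8 * 445958869294805289/620448401733239439360000 = 148652956431601763/25852016738884976640000.

148652956431601763/25852016738884976640000


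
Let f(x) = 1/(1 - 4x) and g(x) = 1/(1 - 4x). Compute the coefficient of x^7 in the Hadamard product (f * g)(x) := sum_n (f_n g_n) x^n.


f has coefficients f_k = 4^k and g has coefficients g_k = 4^k, so the Hadamard product has coefficient (f*g)_k = 4^k * 4^k = 16^k.
For k = 7: 16^7 = 268435456.

268435456


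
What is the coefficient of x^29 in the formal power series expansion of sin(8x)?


The Maclaurin series is sin(t) = sum_{k>=0} (-1)^k t^(2k+1) / (2k+1)!, so substituting t = 8x, only odd powers of x are nonzero, with coefficient of x^(2k+1) equal to (-1)^k 8^(2k+1) / (2k+1)!.
Write 29 = 2*14 + 1, giving the coefficient (-1)^14 * 8^29 / 29! = 154742504910672534362390528/8841761993739701954543616000000 = 4611686018427387904/263505041412702261046875.

4611686018427387904/263505041412702261046875


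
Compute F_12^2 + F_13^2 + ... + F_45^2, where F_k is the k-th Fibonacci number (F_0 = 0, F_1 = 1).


There is a standard identity sum_{k=0}^{N} F_k^2 = F_N * F_{N+1} (proved inductively from the telescoping relation F_k^2 = F_k F_{k+1} - F_{k-1} F_k). Then
sum_{k=12}^{45} F_k^2 = F_45 F_46 - F_11 F_12.
Computing: F_45 = 1134903170, F_46 = 1836311903, F_11 = 89, F_12 = 144.
Sum = 1134903170 * 1836311903 - 89 * 144 = 2084036199823419694.

2084036199823419694


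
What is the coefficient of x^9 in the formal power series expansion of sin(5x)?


The Maclaurin series is sin(t) = sum_{k>=0} (-1)^k t^(2k+1) / (2k+1)!, so substituting t = 5x, only odd powers of x are nonzero, with coefficient of x^(2k+1) equal to (-1)^k 5^(2k+1) / (2k+1)!.
Write 9 = 2*4 + 1, giving the coefficient (-1)^4 * 5^9 / 9! = 1953125/362880 = 390625/72576.

390625/72576


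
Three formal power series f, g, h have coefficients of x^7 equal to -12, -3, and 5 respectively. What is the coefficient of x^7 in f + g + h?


Series addition is componentwise:
-12 + -3 + 5
= -10

-10


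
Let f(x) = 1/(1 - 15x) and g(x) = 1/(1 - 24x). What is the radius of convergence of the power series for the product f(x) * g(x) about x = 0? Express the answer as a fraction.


The radius of 1/(1 - 15x) is 1/15 (nearest singularity at x = 1/15), and the radius of 1/(1 - 24x) is 1/24.
The product f(x)*g(x) = 1/((1 - 15x)(1 - 24x)) has singularities at both 1/15 and 1/24, so its radius of convergence is the distance to the nearest one:
min(1/15, 1/24) = 1/24.

1/24


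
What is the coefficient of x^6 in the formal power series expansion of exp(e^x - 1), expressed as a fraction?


exp(e^x - 1) is the exponential generating function for the Bell numbers Bell_k: exp(e^x - 1) = sum_{k>=0} Bell_k x^k / k!.
So the coefficient of x^6 in exp(e^x - 1) is Bell_6 / 6!.
Computing: Bell_6 = 203 and 6! = 720, giving
203/720 = 203/720.

203/720


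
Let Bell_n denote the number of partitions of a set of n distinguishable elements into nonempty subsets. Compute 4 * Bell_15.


Bell_15 can be computed from the Bell triangle or from Dobinski's identity Bell_n = (1/e) * sum_{k>=0} k^n / k!.
Computing Bell_15 = 1382958545.
Then 4 * 1382958545 = 5531834180.

5531834180


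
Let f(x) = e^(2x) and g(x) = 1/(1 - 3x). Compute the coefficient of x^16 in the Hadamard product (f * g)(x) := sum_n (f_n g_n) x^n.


Expanding: f_k = 2^k/k! (from e^(2x)) and g_k = 3^k (from 1/(1 - 3x)). So the Hadamard coefficient (f * g)_k = 2^k 3^k / k! = (6)^k / k!.
For k = 16: 6^16/16! = 2821109907456/20922789888000 = 118098/875875.

118098/875875


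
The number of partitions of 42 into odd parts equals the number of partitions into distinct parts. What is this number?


Computing partitions of 42 into odd parts (1, 3, 5, ...):
Using the generating function prod_{k>=0} 1/(1-x^(2k+1)),
the count is 1426

1426


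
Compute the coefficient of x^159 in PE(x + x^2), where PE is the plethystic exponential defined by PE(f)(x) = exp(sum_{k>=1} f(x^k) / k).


With f(x) = x + x^2, the exponent is sum_{k>=1} (x^k + x^(2k)) / k = -ln(1 - x) - ln(1 - x^2). Exponentiating:
PE(x + x^2) = 1 / ((1 - x)(1 - x^2)).
This is the generating function for partitions of n into parts of size 1 or 2. The number of 2's can be any j in 0..79, and the rest are 1's, so
[x^159] = floor(159/2) + 1 = 80.

80


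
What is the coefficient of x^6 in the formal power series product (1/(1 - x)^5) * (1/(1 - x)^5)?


Combine the factors: (1/(1 - x)^5) * (1/(1 - x)^5) = 1/(1 - x)^10.
Then use 1/(1 - x)^r = sum_{k>=0} C(k + r - 1, r - 1) x^k with r = 10 and k = 6:
C(15, 9) = 5005.

5005


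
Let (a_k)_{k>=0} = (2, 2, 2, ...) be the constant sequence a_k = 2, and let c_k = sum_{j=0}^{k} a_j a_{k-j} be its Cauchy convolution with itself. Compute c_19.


Since a_j = 2 for all j >= 0, the convolution sum becomes
c_k = sum_{j=0}^{k} 2 * 2 = 4 * (k + 1).
Equivalently, the generating function of (a_k) is 2/(1 - x) and its square is 4/(1 - x)^2 = sum_{k>=0} 4(k + 1) x^k.
For k = 19: 4 * 20 = 80.

80


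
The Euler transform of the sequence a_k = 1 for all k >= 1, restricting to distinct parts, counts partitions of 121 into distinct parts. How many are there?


Partitions of 121 into distinct parts can be computed via generating function.
Product (1+x)(1+x^2)(1+x^3)...
The coefficient of x^121 = 2368800

2368800


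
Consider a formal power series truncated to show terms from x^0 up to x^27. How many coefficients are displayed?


From x^0 to x^27 inclusive, the count is 27 - 0 + 1 = 28.

28


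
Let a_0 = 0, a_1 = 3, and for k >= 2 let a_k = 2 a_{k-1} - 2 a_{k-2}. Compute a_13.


Iterating the recurrence forward:
a_0 = 0
a_1 = 3
a_2 = 2*3 - 2*0 = 6
a_3 = 2*6 - 2*3 = 6
a_4 = 2*6 - 2*6 = 0
a_5 = 2*0 - 2*6 = -12
a_6 = 2*-12 - 2*0 = -24
a_7 = 2*-24 - 2*-12 = -24
a_8 = 2*-24 - 2*-24 = 0
a_9 = 2*0 - 2*-24 = 48
a_10 = 2*48 - 2*0 = 96
a_11 = 2*96 - 2*48 = 96
a_12 = 2*96 - 2*96 = 0
a_13 = 2*0 - 2*96 = -192
So a_13 = -192.

-192


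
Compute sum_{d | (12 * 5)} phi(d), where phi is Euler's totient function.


First, 12 * 5 = 60. One classical identity is sum_{d | n} phi(d) = n (each k in [1, n] has a unique gcd with n, and among the k's with gcd(k, n) = n/d there are phi(d) of them). So the sum equals 60. We also verify directly:
Divisors of 60: 1, 2, 3, 4, 5, 6, 10, 12, 15, 20, 30, 60.
phi values: 1, 1, 2, 2, 4, 2, 4, 4, 8, 8, 8, 16.
Sum = 60.

60


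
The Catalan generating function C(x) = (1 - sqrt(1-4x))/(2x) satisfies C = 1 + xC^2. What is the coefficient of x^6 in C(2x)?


Substituting x -> 2x scales the n-th coefficient by 2^n, so [x^6] C(2x) = 2^6 * C_6.
C_6 = C(2*6, 6)/(7) = 924/7 = 132.
So 2^6 * 132 = 64 * 132 = 8448.

8448


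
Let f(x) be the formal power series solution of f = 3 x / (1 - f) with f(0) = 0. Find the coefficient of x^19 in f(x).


Apply Lagrange inversion: f = 3 x * phi(f) with phi(t) = 1/(1 - t), so
[x^n] f = 3^n * (1/n) [t^(n-1)] phi(t)^n = 3^n * (1/n) [t^(n-1)] (1 - t)^(-n) = 3^n * (1/n) C(2n - 2, n - 1) = 3^n * C_{n-1}.
For n = 19: C_18 = C(36, 18) / 19 = 9075135300/19 = 477638700.
With the 3^19 = 1162261467 factor, the coefficient is 1162261467 * 477638700 = 555141056157972900.

555141056157972900


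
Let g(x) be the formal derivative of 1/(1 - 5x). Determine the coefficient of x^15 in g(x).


Differentiate termwise: d/dx sum_{k>=0} 5^k x^k = sum_{k>=1} k 5^k x^(k-1) = sum_{j>=0} (j+1) 5^(j+1) x^j.
Equivalently, d/dx [1/(1 - 5x)] = 5/(1 - 5x)^2.
For j = 15: 16 * 5^16 = 16 * 152587890625 = 2441406250000.

2441406250000


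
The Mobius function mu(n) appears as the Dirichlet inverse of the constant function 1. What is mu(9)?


9 has a squared prime factor, so mu(9) = 0.
Factorization reveals a repeated prime.

0


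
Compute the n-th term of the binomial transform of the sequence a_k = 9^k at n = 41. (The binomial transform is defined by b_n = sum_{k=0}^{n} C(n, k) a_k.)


With a_k = 9^k, b_n = sum_{k=0}^{n} C(n, k) 9^k = (1 + 9)^n by the binomial theorem.
For n = 41: (1 + 9)^41 = 10^41 = 100000000000000000000000000000000000000000.

100000000000000000000000000000000000000000


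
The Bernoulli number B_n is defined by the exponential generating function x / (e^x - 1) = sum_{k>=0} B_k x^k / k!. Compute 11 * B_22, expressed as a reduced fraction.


Bernoulli numbers can also be computed recursively via B_0 = 1 and sum_{j=0}^{m} C(m+1, j) B_j = 0 for m >= 1. Odd-index Bernoulli numbers vanish for k >= 3.
Computing B_22 = 854513/138, so 11 * B_22 = 11 * 854513/138 = 9399643/138.

9399643/138


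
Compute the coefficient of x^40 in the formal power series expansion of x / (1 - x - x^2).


Let f(x) = sum_{k>=0} a_k x^k. Multiplying f(x) * (1 - x - x^2) = x and matching coefficients gives a_0 = 0, a_1 = 1, and a_k = a_{k-1} + a_{k-2} for k >= 2. These are the Fibonacci numbers F_k.
Iterating from F_0 = 0, F_1 = 1:
F_0=0, F_1=1, F_2=1, F_3=2, F_4=3, F_5=5, F_6=8, F_7=13, F_8=21, F_9=34, ...
F_40 = 102334155.

102334155


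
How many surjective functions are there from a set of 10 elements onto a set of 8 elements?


By inclusion-exclusion on which target elements are missed, the number of surjections from an n-set onto a k-set is
surj(n, k) = sum_{j=0}^{k} (-1)^j C(k, j) (k - j)^n.
Equivalently surj(n, k) = k! * S(n, k), where S(n, k) is the Stirling number of the second kind.
For n = 10, k = 8:
S(10, 8) = 750, so
surj = 8! * 750 = 40320 * 750 = 30240000.

30240000


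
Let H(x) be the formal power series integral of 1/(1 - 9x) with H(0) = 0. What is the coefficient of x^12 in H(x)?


1/(1 - 9x) = sum_{k>=0} 9^k x^k. Integrating termwise with H(0) = 0:
H(x) = sum_{k>=0} 9^k x^(k+1) / (k+1) = sum_{m>=1} 9^(m-1) x^m / m.
For m = 12: 9^11/12 = 31381059609/12 = 10460353203/4.

10460353203/4


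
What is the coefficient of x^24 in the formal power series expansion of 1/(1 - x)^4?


The negative binomial / multiset identity is
1/(1 - x)^r = sum_{k>=0} C(k + r - 1, r - 1) x^k.
Here r = 4 and k = 24, so the coefficient is
C(24 + 3, 3) = C(27, 3)
= 2925

2925


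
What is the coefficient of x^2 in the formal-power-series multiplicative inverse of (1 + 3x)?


The inverse is 1/(1 + 3x). Apply the geometric identity 1/(1 - y) = sum_{k>=0} y^k with y = -3x:
1/(1 + 3x) = sum_{k>=0} (-3)^k x^k.
So the coefficient of x^2 is (-3)^2 = 9.

9


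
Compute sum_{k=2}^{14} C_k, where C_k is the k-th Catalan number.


C_2 through C_14: 2, 5, 14, 42, 132, 429, 1430, 4862, 16796, 58786, 208012, 742900, 2674440
Sum = 2 + 5 + 14 + 42 + 132 + 429 + 1430 + 4862 + 16796 + 58786 + 208012 + 742900 + 2674440
= 3707850

3707850


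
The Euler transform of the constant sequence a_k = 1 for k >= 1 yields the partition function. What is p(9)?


The Euler transform converts the sequence a_k = 1 into the number of integer partitions.
Using the recurrence or dynamic programming:
p(9) = 30

30


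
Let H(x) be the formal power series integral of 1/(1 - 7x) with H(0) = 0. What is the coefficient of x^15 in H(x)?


1/(1 - 7x) = sum_{k>=0} 7^k x^k. Integrating termwise with H(0) = 0:
H(x) = sum_{k>=0} 7^k x^(k+1) / (k+1) = sum_{m>=1} 7^(m-1) x^m / m.
For m = 15: 7^14/15 = 678223072849/15 = 678223072849/15.

678223072849/15


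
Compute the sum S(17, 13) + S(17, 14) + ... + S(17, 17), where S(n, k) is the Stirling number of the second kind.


By definition, S(n, k) counts partitions of an n-set into exactly k nonempty blocks.
Computing row n = 17 for k = 13..17:
S(17, k): 4910178, 249900, 7820, 136, 1
Sum = 5168035.

5168035


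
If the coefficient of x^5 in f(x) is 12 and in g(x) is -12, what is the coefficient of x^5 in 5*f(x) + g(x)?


Scalar multiplication scales coefficients: 5 * 12 = 60.
Then add the g coefficient: 60 + -12
= 48

48


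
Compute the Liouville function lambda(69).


The Liouville function is lambda(k) = (-1)^Omega(k), where Omega(k) counts the prime factors of k with multiplicity.
Factoring: 69 = 3 * 23, so Omega(69) = 2.
lambda(69) = (-1)^2 = 1.

1


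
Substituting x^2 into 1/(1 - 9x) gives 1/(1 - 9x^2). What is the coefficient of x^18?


The coefficient of x^(2m) in 1/(1 - 9x^2) is 9^m.
With n = 18 = 2*9, the coefficient is 9^9 = 387420489.

387420489


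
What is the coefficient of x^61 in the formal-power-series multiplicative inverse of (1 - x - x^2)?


Let the inverse be f(x) = sum_{k>=0} a_k x^k. From f(x) * (1 - x - x^2) = 1 and matching coefficients:
 x^0: a_0 = 1.
 x^1: a_1 - a_0 = 0, so a_1 = 1.
 x^k (k >= 2): a_k - a_{k-1} - a_{k-2} = 0, i.e. a_k = a_{k-1} + a_{k-2}.
This is the Fibonacci-type recurrence shifted so that a_0 = a_1 = 1.
Iterating: a_0=1, a_1=1, a_2=2, a_3=3, a_4=5, a_5=8, a_6=13, a_7=21, a_8=34, a_9=55, ...
a_61 = 4052739537881.

4052739537881


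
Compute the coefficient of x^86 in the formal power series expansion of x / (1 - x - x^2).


Let f(x) = sum_{k>=0} a_k x^k. Multiplying f(x) * (1 - x - x^2) = x and matching coefficients gives a_0 = 0, a_1 = 1, and a_k = a_{k-1} + a_{k-2} for k >= 2. These are the Fibonacci numbers F_k.
Iterating from F_0 = 0, F_1 = 1:
F_0=0, F_1=1, F_2=1, F_3=2, F_4=3, F_5=5, F_6=8, F_7=13, F_8=21, F_9=34, ...
F_86 = 420196140727489673.

420196140727489673


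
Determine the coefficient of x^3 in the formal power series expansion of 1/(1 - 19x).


The geometric series identity gives 1/(1 - c x) = sum_{k>=0} c^k x^k, so the coefficient of x^k is c^k.
Here c = 19 and k = 3.
Computing: 19^3 = 6859

6859


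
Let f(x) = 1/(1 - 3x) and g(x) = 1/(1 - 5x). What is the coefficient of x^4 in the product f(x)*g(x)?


The coefficient of x^n in f*g is the Cauchy product: sum_{k=0}^{n} a^k * b^(n-k).
With a=3, b=5, n=4:
sum_{k=0}^{4} 3^k * 5^(4-k)
= 1441

1441


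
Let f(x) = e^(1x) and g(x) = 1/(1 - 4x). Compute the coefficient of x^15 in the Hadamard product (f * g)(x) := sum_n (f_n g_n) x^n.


Expanding: f_k = 1^k/k! (from e^(1x)) and g_k = 4^k (from 1/(1 - 4x)). So the Hadamard coefficient (f * g)_k = 1^k 4^k / k! = (4)^k / k!.
For k = 15: 4^15/15! = 1073741824/1307674368000 = 524288/638512875.

524288/638512875


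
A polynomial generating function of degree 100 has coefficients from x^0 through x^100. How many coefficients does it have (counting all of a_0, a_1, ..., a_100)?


A polynomial of degree 100 takes the form a_0 + a_1 x + ... + a_100 x^100.
The number of coefficients is 100 + 1 = 101.

101


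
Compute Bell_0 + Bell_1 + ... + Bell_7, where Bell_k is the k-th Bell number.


Recall Bell_k counts set partitions of a k-set (with Bell_0 = 1 by convention).
Bell_0 through Bell_7: 1, 1, 2, 5, 15, 52, 203, 877
Sum = 1 + 1 + 2 + 5 + 15 + 52 + 203 + 877 = 1156.

1156


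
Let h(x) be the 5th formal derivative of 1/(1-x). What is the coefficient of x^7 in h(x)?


Differentiating 5 times: d^5/dx^5 [1/(1-x)] = 5!/(1-x)^6.
The expansion 1/(1-x)^6 = sum_{k>=0} C(k+5, 5) x^k, so the coefficient of x^n in 5!/(1-x)^6 is 5! * C(n+5, 5).
For n = 7: 120 * C(12, 5) = 120 * 792 = 95040

95040
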